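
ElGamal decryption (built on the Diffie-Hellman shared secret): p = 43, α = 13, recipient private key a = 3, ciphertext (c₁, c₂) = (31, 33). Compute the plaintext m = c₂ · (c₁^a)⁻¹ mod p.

12

Shared mask s = c₁^a mod p = 31^3 mod 43.
31^1 ≡ 31 (mod 43)
31^2 = (31^1)^2 ≡ 31^2 = 961 ≡ 15 (mod 43)
31^3 = 31^2 · 31^1 ≡ 15 · 31 ≡ 35 (mod 43).
So s = 35; s⁻¹ ≡ 16 (mod 43).
m = c₂ · s⁻¹ mod 43 = 33 · 16 mod 43 = 12.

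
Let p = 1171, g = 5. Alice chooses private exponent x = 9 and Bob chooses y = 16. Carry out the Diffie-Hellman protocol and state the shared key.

1068

Alice sends A = g^x mod p = 5^9 mod 1171.
5^1 ≡ 5 (mod 1171)
5^2 = (5^1)^2 ≡ 5^2 = 25 ≡ 25 (mod 1171)
5^4 = (5^2)^2 ≡ 25^2 = 625 ≡ 625 (mod 1171)
5^8 = (5^4)^2 ≡ 625^2 = 390625 ≡ 682 (mod 1171)
5^9 = 5^8 · 5^1 ≡ 682 · 5 ≡ 1068 (mod 1171).
So A = 1068. Bob then computes K = A^y mod p = 1068^16 mod 1171.
1068^1 ≡ 1068 (mod 1171)
1068^2 = (1068^1)^2 ≡ 1068^2 = 1140624 ≡ 70 (mod 1171)
1068^4 = (1068^2)^2 ≡ 70^2 = 4900 ≡ 216 (mod 1171)
1068^8 = (1068^4)^2 ≡ 216^2 = 46656 ≡ 987 (mod 1171)
1068^16 = (1068^8)^2 ≡ 987^2 = 974169 ≡ 1068 (mod 1171)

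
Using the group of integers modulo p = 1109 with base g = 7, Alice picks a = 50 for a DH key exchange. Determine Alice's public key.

Public value = 7^50 (mod 1109).
7^1 ≡ 7 (mod 1109)
7^2 = (7^1)^2 ≡ 7^2 = 49 ≡ 49 (mod 1109)
7^4 = (7^2)^2 ≡ 49^2 = 2401 ≡ 183 (mod 1109)
7^8 = (7^4)^2 ≡ 183^2 = 33489 ≡ 219 (mod 1109)
7^16 = (7^8)^2 ≡ 219^2 = 47961 ≡ 274 (mod 1109)
7^32 = (7^16)^2 ≡ 274^2 = 75076 ≡ 773 (mod 1109)
7^50 = 7^32 · 7^16 · 7^2 ≡ 773 · 274 · 49 ≡ 276 (mod 1109).

276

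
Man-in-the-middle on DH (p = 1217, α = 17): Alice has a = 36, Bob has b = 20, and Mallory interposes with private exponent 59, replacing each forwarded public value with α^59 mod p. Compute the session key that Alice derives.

Alice receives Mallory's public value M = 17^59 mod 1217 instead of the honest one.
17^1 ≡ 17 (mod 1217)
17^2 = (17^1)^2 ≡ 17^2 = 289 ≡ 289 (mod 1217)
17^4 = (17^2)^2 ≡ 289^2 = 83521 ≡ 765 (mod 1217)
17^8 = (17^4)^2 ≡ 765^2 = 585225 ≡ 1065 (mod 1217)
17^16 = (17^8)^2 ≡ 1065^2 = 1134225 ≡ 1198 (mod 1217)
17^32 = (17^16)^2 ≡ 1198^2 = 1435204 ≡ 361 (mod 1217)
17^59 = 17^32 · 17^16 · 17^8 · 17^2 · 17^1 ≡ 361 · 1198 · 1065 · 289 · 17 ≡ 210 (mod 1217).
So M = 210. Alice computes K = M^36 mod 1217.
210^1 ≡ 210 (mod 1217)
210^2 = (210^1)^2 ≡ 210^2 = 44100 ≡ 288 (mod 1217)
210^4 = (210^2)^2 ≡ 288^2 = 82944 ≡ 188 (mod 1217)
210^8 = (210^4)^2 ≡ 188^2 = 35344 ≡ 51 (mod 1217)
210^16 = (210^8)^2 ≡ 51^2 = 2601 ≡ 167 (mod 1217)
210^32 = (210^16)^2 ≡ 167^2 = 27889 ≡ 1115 (mod 1217)
210^36 = 210^32 · 210^4 ≡ 1115 · 188 ≡ 296 (mod 1217).

296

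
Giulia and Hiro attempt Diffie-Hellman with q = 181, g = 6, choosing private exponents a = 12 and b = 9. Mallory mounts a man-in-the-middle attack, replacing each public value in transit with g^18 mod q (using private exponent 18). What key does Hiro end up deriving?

46

Hiro receives Mallory's public value M = 6^18 mod 181 instead of the honest one.
6^1 ≡ 6 (mod 181)
6^2 = (6^1)^2 ≡ 6^2 = 36 ≡ 36 (mod 181)
6^4 = (6^2)^2 ≡ 36^2 = 1296 ≡ 29 (mod 181)
6^8 = (6^4)^2 ≡ 29^2 = 841 ≡ 117 (mod 181)
6^16 = (6^8)^2 ≡ 117^2 = 13689 ≡ 114 (mod 181)
6^18 = 6^16 · 6^2 ≡ 114 · 36 ≡ 122 (mod 181).
So M = 122. Hiro computes K = M^9 mod 181.
122^1 ≡ 122 (mod 181)
122^2 = (122^1)^2 ≡ 122^2 = 14884 ≡ 42 (mod 181)
122^4 = (122^2)^2 ≡ 42^2 = 1764 ≡ 135 (mod 181)
122^8 = (122^4)^2 ≡ 135^2 = 18225 ≡ 125 (mod 181)
122^9 = 122^8 · 122^1 ≡ 125 · 122 ≡ 46 (mod 181).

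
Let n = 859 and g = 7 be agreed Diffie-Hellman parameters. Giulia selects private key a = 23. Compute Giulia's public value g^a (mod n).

698

Public value = 7^23 (mod 859).
7^1 ≡ 7 (mod 859)
7^2 = (7^1)^2 ≡ 7^2 = 49 ≡ 49 (mod 859)
7^4 = (7^2)^2 ≡ 49^2 = 2401 ≡ 683 (mod 859)
7^8 = (7^4)^2 ≡ 683^2 = 466489 ≡ 52 (mod 859)
7^16 = (7^8)^2 ≡ 52^2 = 2704 ≡ 127 (mod 859)
7^23 = 7^16 · 7^4 · 7^2 · 7^1 ≡ 127 · 683 · 49 · 7 ≡ 698 (mod 859).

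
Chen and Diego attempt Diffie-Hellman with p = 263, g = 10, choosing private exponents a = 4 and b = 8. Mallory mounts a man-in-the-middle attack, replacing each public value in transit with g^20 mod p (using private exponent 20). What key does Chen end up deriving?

Chen receives Mallory's public value M = 10^20 mod 263 instead of the honest one.
10^1 ≡ 10 (mod 263)
10^2 = (10^1)^2 ≡ 10^2 = 100 ≡ 100 (mod 263)
10^4 = (10^2)^2 ≡ 100^2 = 10000 ≡ 6 (mod 263)
10^8 = (10^4)^2 ≡ 6^2 = 36 ≡ 36 (mod 263)
10^16 = (10^8)^2 ≡ 36^2 = 1296 ≡ 244 (mod 263)
10^20 = 10^16 · 10^4 ≡ 244 · 6 ≡ 149 (mod 263).
So M = 149. Chen computes K = M^4 mod 263.
149^1 ≡ 149 (mod 263)
149^2 = (149^1)^2 ≡ 149^2 = 22201 ≡ 109 (mod 263)
149^4 = (149^2)^2 ≡ 109^2 = 11881 ≡ 46 (mod 263)

46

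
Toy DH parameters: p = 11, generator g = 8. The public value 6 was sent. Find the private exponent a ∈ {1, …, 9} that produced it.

Try successive powers of 8 modulo 11:
8^1 ≡ 8
8^2 ≡ 9
8^3 ≡ 6
Found: a = 3.

3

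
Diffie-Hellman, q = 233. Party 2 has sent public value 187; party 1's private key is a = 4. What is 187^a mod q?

128

Shared key K = 187^4 mod 233.
187^1 ≡ 187 (mod 233)
187^2 = (187^1)^2 ≡ 187^2 = 34969 ≡ 19 (mod 233)
187^4 = (187^2)^2 ≡ 19^2 = 361 ≡ 128 (mod 233)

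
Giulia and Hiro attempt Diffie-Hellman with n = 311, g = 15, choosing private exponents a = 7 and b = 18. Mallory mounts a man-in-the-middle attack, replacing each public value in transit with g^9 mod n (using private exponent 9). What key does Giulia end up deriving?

Giulia receives Mallory's public value M = 15^9 mod 311 instead of the honest one.
15^1 ≡ 15 (mod 311)
15^2 = (15^1)^2 ≡ 15^2 = 225 ≡ 225 (mod 311)
15^4 = (15^2)^2 ≡ 225^2 = 50625 ≡ 243 (mod 311)
15^8 = (15^4)^2 ≡ 243^2 = 59049 ≡ 270 (mod 311)
15^9 = 15^8 · 15^1 ≡ 270 · 15 ≡ 7 (mod 311).
So M = 7. Giulia computes K = M^7 mod 311.
7^1 ≡ 7 (mod 311)
7^2 = (7^1)^2 ≡ 7^2 = 49 ≡ 49 (mod 311)
7^4 = (7^2)^2 ≡ 49^2 = 2401 ≡ 224 (mod 311)
7^7 = 7^4 · 7^2 · 7^1 ≡ 224 · 49 · 7 ≡ 15 (mod 311).

15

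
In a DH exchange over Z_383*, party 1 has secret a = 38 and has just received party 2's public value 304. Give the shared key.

300

Shared key K = 304^38 mod 383.
304^1 ≡ 304 (mod 383)
304^2 = (304^1)^2 ≡ 304^2 = 92416 ≡ 113 (mod 383)
304^4 = (304^2)^2 ≡ 113^2 = 12769 ≡ 130 (mod 383)
304^8 = (304^4)^2 ≡ 130^2 = 16900 ≡ 48 (mod 383)
304^16 = (304^8)^2 ≡ 48^2 = 2304 ≡ 6 (mod 383)
304^32 = (304^16)^2 ≡ 6^2 = 36 ≡ 36 (mod 383)
304^38 = 304^32 · 304^4 · 304^2 ≡ 36 · 130 · 113 ≡ 300 (mod 383).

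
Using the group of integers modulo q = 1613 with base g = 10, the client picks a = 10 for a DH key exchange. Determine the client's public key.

36

Public value = 10^10 (mod 1613).
10^1 ≡ 10 (mod 1613)
10^2 = (10^1)^2 ≡ 10^2 = 100 ≡ 100 (mod 1613)
10^4 = (10^2)^2 ≡ 100^2 = 10000 ≡ 322 (mod 1613)
10^8 = (10^4)^2 ≡ 322^2 = 103684 ≡ 452 (mod 1613)
10^10 = 10^8 · 10^2 ≡ 452 · 100 ≡ 36 (mod 1613).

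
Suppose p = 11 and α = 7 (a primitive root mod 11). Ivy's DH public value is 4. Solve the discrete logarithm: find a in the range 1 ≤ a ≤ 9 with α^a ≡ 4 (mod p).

Try successive powers of 7 modulo 11:
7^1 ≡ 7
7^2 ≡ 5
7^3 ≡ 2
7^4 ≡ 3
7^5 ≡ 10
7^6 ≡ 4
Found: a = 6.

6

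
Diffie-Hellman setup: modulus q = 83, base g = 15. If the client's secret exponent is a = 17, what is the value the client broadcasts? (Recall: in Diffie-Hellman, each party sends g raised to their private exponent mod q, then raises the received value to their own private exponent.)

Public value = 15^17 mod 83.
15^1 ≡ 15 (mod 83)
15^2 = (15^1)^2 ≡ 15^2 = 225 ≡ 59 (mod 83)
15^4 = (15^2)^2 ≡ 59^2 = 3481 ≡ 78 (mod 83)
15^8 = (15^4)^2 ≡ 78^2 = 6084 ≡ 25 (mod 83)
15^16 = (15^8)^2 ≡ 25^2 = 625 ≡ 44 (mod 83)
15^17 = 15^16 · 15^1 ≡ 44 · 15 ≡ 79 (mod 83).

79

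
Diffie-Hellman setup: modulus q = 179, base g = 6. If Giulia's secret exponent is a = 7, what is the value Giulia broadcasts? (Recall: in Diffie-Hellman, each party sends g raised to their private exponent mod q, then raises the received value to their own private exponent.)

159

Public value = 6^7 mod 179.
6^1 ≡ 6 (mod 179)
6^2 = (6^1)^2 ≡ 6^2 = 36 ≡ 36 (mod 179)
6^4 = (6^2)^2 ≡ 36^2 = 1296 ≡ 43 (mod 179)
6^7 = 6^4 · 6^2 · 6^1 ≡ 43 · 36 · 6 ≡ 159 (mod 179).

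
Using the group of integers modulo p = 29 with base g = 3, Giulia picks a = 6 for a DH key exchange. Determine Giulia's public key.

4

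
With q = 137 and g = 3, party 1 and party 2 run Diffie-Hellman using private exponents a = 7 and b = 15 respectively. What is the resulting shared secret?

40

Party 2 sends B = g^b mod q = 3^15 mod 137.
3^1 ≡ 3 (mod 137)
3^2 = (3^1)^2 ≡ 3^2 = 9 ≡ 9 (mod 137)
3^4 = (3^2)^2 ≡ 9^2 = 81 ≡ 81 (mod 137)
3^8 = (3^4)^2 ≡ 81^2 = 6561 ≡ 122 (mod 137)
3^15 = 3^8 · 3^4 · 3^2 · 3^1 ≡ 122 · 81 · 9 · 3 ≡ 75 (mod 137).
So B = 75. Party 1 then computes K = B^a mod q = 75^7 mod 137.
75^1 ≡ 75 (mod 137)
75^2 = (75^1)^2 ≡ 75^2 = 5625 ≡ 8 (mod 137)
75^4 = (75^2)^2 ≡ 8^2 = 64 ≡ 64 (mod 137)
75^7 = 75^4 · 75^2 · 75^1 ≡ 64 · 8 · 75 ≡ 40 (mod 137).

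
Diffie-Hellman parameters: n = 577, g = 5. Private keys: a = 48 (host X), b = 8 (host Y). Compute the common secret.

213

Host X sends A = g^a mod n = 5^48 mod 577.
5^1 ≡ 5 (mod 577)
5^2 = (5^1)^2 ≡ 5^2 = 25 ≡ 25 (mod 577)
5^4 = (5^2)^2 ≡ 25^2 = 625 ≡ 48 (mod 577)
5^8 = (5^4)^2 ≡ 48^2 = 2304 ≡ 573 (mod 577)
5^16 = (5^8)^2 ≡ 573^2 = 328329 ≡ 16 (mod 577)
5^32 = (5^16)^2 ≡ 16^2 = 256 ≡ 256 (mod 577)
5^48 = 5^32 · 5^16 ≡ 256 · 16 ≡ 57 (mod 577).
So A = 57. Host Y then computes K = A^b mod n = 57^8 mod 577.
57^1 ≡ 57 (mod 577)
57^2 = (57^1)^2 ≡ 57^2 = 3249 ≡ 364 (mod 577)
57^4 = (57^2)^2 ≡ 364^2 = 132496 ≡ 363 (mod 577)
57^8 = (57^4)^2 ≡ 363^2 = 131769 ≡ 213 (mod 577)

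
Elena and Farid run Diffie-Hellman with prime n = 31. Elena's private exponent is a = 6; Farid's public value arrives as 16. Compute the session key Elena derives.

16

Shared key K = 16^6 mod 31.
16^1 ≡ 16 (mod 31)
16^2 = (16^1)^2 ≡ 16^2 = 256 ≡ 8 (mod 31)
16^4 = (16^2)^2 ≡ 8^2 = 64 ≡ 2 (mod 31)
16^6 = 16^4 · 16^2 ≡ 2 · 8 ≡ 16 (mod 31).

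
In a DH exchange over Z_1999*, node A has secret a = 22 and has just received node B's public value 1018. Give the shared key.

Shared key K = 1018^22 mod 1999.
1018^1 ≡ 1018 (mod 1999)
1018^2 = (1018^1)^2 ≡ 1018^2 = 1036324 ≡ 842 (mod 1999)
1018^4 = (1018^2)^2 ≡ 842^2 = 708964 ≡ 1318 (mod 1999)
1018^8 = (1018^4)^2 ≡ 1318^2 = 1737124 ≡ 1992 (mod 1999)
1018^16 = (1018^8)^2 ≡ 1992^2 = 3968064 ≡ 49 (mod 1999)
1018^22 = 1018^16 · 1018^4 · 1018^2 ≡ 49 · 1318 · 842 ≡ 1246 (mod 1999).

1246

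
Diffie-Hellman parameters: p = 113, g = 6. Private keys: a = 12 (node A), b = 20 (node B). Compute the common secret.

Node B sends B = g^b mod p = 6^20 mod 113.
6^1 ≡ 6 (mod 113)
6^2 = (6^1)^2 ≡ 6^2 = 36 ≡ 36 (mod 113)
6^4 = (6^2)^2 ≡ 36^2 = 1296 ≡ 53 (mod 113)
6^8 = (6^4)^2 ≡ 53^2 = 2809 ≡ 97 (mod 113)
6^16 = (6^8)^2 ≡ 97^2 = 9409 ≡ 30 (mod 113)
6^20 = 6^16 · 6^4 ≡ 30 · 53 ≡ 8 (mod 113).
So B = 8. Node A then computes K = B^a mod p = 8^12 mod 113.
8^1 ≡ 8 (mod 113)
8^2 = (8^1)^2 ≡ 8^2 = 64 ≡ 64 (mod 113)
8^4 = (8^2)^2 ≡ 64^2 = 4096 ≡ 28 (mod 113)
8^8 = (8^4)^2 ≡ 28^2 = 784 ≡ 106 (mod 113)
8^12 = 8^8 · 8^4 ≡ 106 · 28 ≡ 30 (mod 113).

30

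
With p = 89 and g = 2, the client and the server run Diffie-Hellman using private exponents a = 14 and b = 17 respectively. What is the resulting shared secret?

39

The server sends B = g^b mod p = 2^17 mod 89.
2^1 ≡ 2 (mod 89)
2^2 = (2^1)^2 ≡ 2^2 = 4 ≡ 4 (mod 89)
2^4 = (2^2)^2 ≡ 4^2 = 16 ≡ 16 (mod 89)
2^8 = (2^4)^2 ≡ 16^2 = 256 ≡ 78 (mod 89)
2^16 = (2^8)^2 ≡ 78^2 = 6084 ≡ 32 (mod 89)
2^17 = 2^16 · 2^1 ≡ 32 · 2 ≡ 64 (mod 89).
So B = 64. The client then computes K = B^a mod p = 64^14 mod 89.
64^1 ≡ 64 (mod 89)
64^2 = (64^1)^2 ≡ 64^2 = 4096 ≡ 2 (mod 89)
64^4 = (64^2)^2 ≡ 2^2 = 4 ≡ 4 (mod 89)
64^8 = (64^4)^2 ≡ 4^2 = 16 ≡ 16 (mod 89)
64^14 = 64^8 · 64^4 · 64^2 ≡ 16 · 4 · 2 ≡ 39 (mod 89).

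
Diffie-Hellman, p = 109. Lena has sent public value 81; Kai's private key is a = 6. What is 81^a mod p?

105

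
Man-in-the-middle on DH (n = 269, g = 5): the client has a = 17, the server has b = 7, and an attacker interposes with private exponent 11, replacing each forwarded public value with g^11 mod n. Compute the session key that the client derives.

The client receives an attacker's public value M = 5^11 mod 269 instead of the honest one.
5^1 ≡ 5 (mod 269)
5^2 = (5^1)^2 ≡ 5^2 = 25 ≡ 25 (mod 269)
5^4 = (5^2)^2 ≡ 25^2 = 625 ≡ 87 (mod 269)
5^8 = (5^4)^2 ≡ 87^2 = 7569 ≡ 37 (mod 269)
5^11 = 5^8 · 5^2 · 5^1 ≡ 37 · 25 · 5 ≡ 52 (mod 269).
So M = 52. The client computes K = M^17 mod 269.
52^1 ≡ 52 (mod 269)
52^2 = (52^1)^2 ≡ 52^2 = 2704 ≡ 14 (mod 269)
52^4 = (52^2)^2 ≡ 14^2 = 196 ≡ 196 (mod 269)
52^8 = (52^4)^2 ≡ 196^2 = 38416 ≡ 218 (mod 269)
52^16 = (52^8)^2 ≡ 218^2 = 47524 ≡ 180 (mod 269)
52^17 = 52^16 · 52^1 ≡ 180 · 52 ≡ 214 (mod 269).

214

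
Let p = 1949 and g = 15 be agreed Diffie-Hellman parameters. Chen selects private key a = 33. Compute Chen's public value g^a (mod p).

1809

Public value = 15^33 (mod 1949).
15^1 ≡ 15 (mod 1949)
15^2 = (15^1)^2 ≡ 15^2 = 225 ≡ 225 (mod 1949)
15^4 = (15^2)^2 ≡ 225^2 = 50625 ≡ 1900 (mod 1949)
15^8 = (15^4)^2 ≡ 1900^2 = 3610000 ≡ 452 (mod 1949)
15^16 = (15^8)^2 ≡ 452^2 = 204304 ≡ 1608 (mod 1949)
15^32 = (15^16)^2 ≡ 1608^2 = 2585664 ≡ 1290 (mod 1949)
15^33 = 15^32 · 15^1 ≡ 1290 · 15 ≡ 1809 (mod 1949).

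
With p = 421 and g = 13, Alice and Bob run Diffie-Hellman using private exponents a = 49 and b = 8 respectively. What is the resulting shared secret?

252

Alice sends A = g^a mod p = 13^49 mod 421.
13^1 ≡ 13 (mod 421)
13^2 = (13^1)^2 ≡ 13^2 = 169 ≡ 169 (mod 421)
13^4 = (13^2)^2 ≡ 169^2 = 28561 ≡ 354 (mod 421)
13^8 = (13^4)^2 ≡ 354^2 = 125316 ≡ 279 (mod 421)
13^16 = (13^8)^2 ≡ 279^2 = 77841 ≡ 377 (mod 421)
13^32 = (13^16)^2 ≡ 377^2 = 142129 ≡ 252 (mod 421)
13^49 = 13^32 · 13^16 · 13^1 ≡ 252 · 377 · 13 ≡ 259 (mod 421).
So A = 259. Bob then computes K = A^b mod p = 259^8 mod 421.
259^1 ≡ 259 (mod 421)
259^2 = (259^1)^2 ≡ 259^2 = 67081 ≡ 142 (mod 421)
259^4 = (259^2)^2 ≡ 142^2 = 20164 ≡ 377 (mod 421)
259^8 = (259^4)^2 ≡ 377^2 = 142129 ≡ 252 (mod 421)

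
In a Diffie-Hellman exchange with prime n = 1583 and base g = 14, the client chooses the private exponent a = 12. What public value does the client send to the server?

Public value = 14^12 mod 1583.
14^1 ≡ 14 (mod 1583)
14^2 = (14^1)^2 ≡ 14^2 = 196 ≡ 196 (mod 1583)
14^4 = (14^2)^2 ≡ 196^2 = 38416 ≡ 424 (mod 1583)
14^8 = (14^4)^2 ≡ 424^2 = 179776 ≡ 897 (mod 1583)
14^12 = 14^8 · 14^4 ≡ 897 · 424 ≡ 408 (mod 1583).

408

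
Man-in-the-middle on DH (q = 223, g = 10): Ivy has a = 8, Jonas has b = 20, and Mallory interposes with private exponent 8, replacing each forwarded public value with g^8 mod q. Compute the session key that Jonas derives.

130

Jonas receives Mallory's public value M = 10^8 mod 223 instead of the honest one.
10^1 ≡ 10 (mod 223)
10^2 = (10^1)^2 ≡ 10^2 = 100 ≡ 100 (mod 223)
10^4 = (10^2)^2 ≡ 100^2 = 10000 ≡ 188 (mod 223)
10^8 = (10^4)^2 ≡ 188^2 = 35344 ≡ 110 (mod 223)
So M = 110. Jonas computes K = M^20 mod 223.
110^1 ≡ 110 (mod 223)
110^2 = (110^1)^2 ≡ 110^2 = 12100 ≡ 58 (mod 223)
110^4 = (110^2)^2 ≡ 58^2 = 3364 ≡ 19 (mod 223)
110^8 = (110^4)^2 ≡ 19^2 = 361 ≡ 138 (mod 223)
110^16 = (110^8)^2 ≡ 138^2 = 19044 ≡ 89 (mod 223)
110^20 = 110^16 · 110^4 ≡ 89 · 19 ≡ 130 (mod 223).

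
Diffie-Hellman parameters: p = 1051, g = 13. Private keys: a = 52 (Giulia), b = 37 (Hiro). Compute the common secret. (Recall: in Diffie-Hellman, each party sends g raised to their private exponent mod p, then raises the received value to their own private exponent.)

67

Hiro sends B = g^b mod p = 13^37 mod 1051.
13^1 ≡ 13 (mod 1051)
13^2 = (13^1)^2 ≡ 13^2 = 169 ≡ 169 (mod 1051)
13^4 = (13^2)^2 ≡ 169^2 = 28561 ≡ 184 (mod 1051)
13^8 = (13^4)^2 ≡ 184^2 = 33856 ≡ 224 (mod 1051)
13^16 = (13^8)^2 ≡ 224^2 = 50176 ≡ 779 (mod 1051)
13^32 = (13^16)^2 ≡ 779^2 = 606841 ≡ 414 (mod 1051)
13^37 = 13^32 · 13^4 · 13^1 ≡ 414 · 184 · 13 ≡ 246 (mod 1051).
So B = 246. Giulia then computes K = B^a mod p = 246^52 mod 1051.
246^1 ≡ 246 (mod 1051)
246^2 = (246^1)^2 ≡ 246^2 = 60516 ≡ 609 (mod 1051)
246^4 = (246^2)^2 ≡ 609^2 = 370881 ≡ 929 (mod 1051)
246^8 = (246^4)^2 ≡ 929^2 = 863041 ≡ 170 (mod 1051)
246^16 = (246^8)^2 ≡ 170^2 = 28900 ≡ 523 (mod 1051)
246^32 = (246^16)^2 ≡ 523^2 = 273529 ≡ 269 (mod 1051)
246^52 = 246^32 · 246^16 · 246^4 ≡ 269 · 523 · 929 ≡ 67 (mod 1051).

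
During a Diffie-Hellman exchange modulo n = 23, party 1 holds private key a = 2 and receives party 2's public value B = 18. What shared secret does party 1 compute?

Shared key K = 18^2 mod 23.
18^1 ≡ 18 (mod 23)
18^2 = (18^1)^2 ≡ 18^2 = 324 ≡ 2 (mod 23)

2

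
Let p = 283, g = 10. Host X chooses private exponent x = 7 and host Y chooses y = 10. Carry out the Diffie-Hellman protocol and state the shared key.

59

Host X sends A = g^x mod p = 10^7 mod 283.
10^1 ≡ 10 (mod 283)
10^2 = (10^1)^2 ≡ 10^2 = 100 ≡ 100 (mod 283)
10^4 = (10^2)^2 ≡ 100^2 = 10000 ≡ 95 (mod 283)
10^7 = 10^4 · 10^2 · 10^1 ≡ 95 · 100 · 10 ≡ 195 (mod 283).
So A = 195. Host Y then computes K = A^y mod p = 195^10 mod 283.
195^1 ≡ 195 (mod 283)
195^2 = (195^1)^2 ≡ 195^2 = 38025 ≡ 103 (mod 283)
195^4 = (195^2)^2 ≡ 103^2 = 10609 ≡ 138 (mod 283)
195^8 = (195^4)^2 ≡ 138^2 = 19044 ≡ 83 (mod 283)
195^10 = 195^8 · 195^2 ≡ 83 · 103 ≡ 59 (mod 283).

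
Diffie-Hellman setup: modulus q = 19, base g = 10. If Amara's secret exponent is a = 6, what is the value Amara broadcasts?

11

Public value = 10^6 mod 19.
10^1 ≡ 10 (mod 19)
10^2 = (10^1)^2 ≡ 10^2 = 100 ≡ 5 (mod 19)
10^4 = (10^2)^2 ≡ 5^2 = 25 ≡ 6 (mod 19)
10^6 = 10^4 · 10^2 ≡ 6 · 5 ≡ 11 (mod 19).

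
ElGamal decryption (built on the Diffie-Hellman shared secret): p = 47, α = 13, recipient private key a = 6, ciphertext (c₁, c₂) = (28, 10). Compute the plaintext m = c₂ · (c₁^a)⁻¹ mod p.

Shared mask s = c₁^a mod p = 28^6 mod 47.
28^1 ≡ 28 (mod 47)
28^2 = (28^1)^2 ≡ 28^2 = 784 ≡ 32 (mod 47)
28^4 = (28^2)^2 ≡ 32^2 = 1024 ≡ 37 (mod 47)
28^6 = 28^4 · 28^2 ≡ 37 · 32 ≡ 9 (mod 47).
So s = 9; s⁻¹ ≡ 21 (mod 47).
m = c₂ · s⁻¹ mod 47 = 10 · 21 mod 47 = 22.

22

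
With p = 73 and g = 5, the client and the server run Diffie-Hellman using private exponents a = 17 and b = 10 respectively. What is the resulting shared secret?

The client sends A = g^a mod p = 5^17 mod 73.
5^1 ≡ 5 (mod 73)
5^2 = (5^1)^2 ≡ 5^2 = 25 ≡ 25 (mod 73)
5^4 = (5^2)^2 ≡ 25^2 = 625 ≡ 41 (mod 73)
5^8 = (5^4)^2 ≡ 41^2 = 1681 ≡ 2 (mod 73)
5^16 = (5^8)^2 ≡ 2^2 = 4 ≡ 4 (mod 73)
5^17 = 5^16 · 5^1 ≡ 4 · 5 ≡ 20 (mod 73).
So A = 20. The server then computes K = A^b mod p = 20^10 mod 73.
20^1 ≡ 20 (mod 73)
20^2 = (20^1)^2 ≡ 20^2 = 400 ≡ 35 (mod 73)
20^4 = (20^2)^2 ≡ 35^2 = 1225 ≡ 57 (mod 73)
20^8 = (20^4)^2 ≡ 57^2 = 3249 ≡ 37 (mod 73)
20^10 = 20^8 · 20^2 ≡ 37 · 35 ≡ 54 (mod 73).

54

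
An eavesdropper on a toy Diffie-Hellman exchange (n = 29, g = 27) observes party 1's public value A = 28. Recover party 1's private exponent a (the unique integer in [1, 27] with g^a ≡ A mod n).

Try successive powers of 27 modulo 29:
27^1 ≡ 27
27^2 ≡ 4
27^3 ≡ 21
27^4 ≡ 16
27^5 ≡ 26
27^6 ≡ 6
27^7 ≡ 17
27^8 ≡ 24
27^9 ≡ 10
27^10 ≡ 9
27^11 ≡ 11
27^12 ≡ 7
27^13 ≡ 15
27^14 ≡ 28
Found: a = 14.

14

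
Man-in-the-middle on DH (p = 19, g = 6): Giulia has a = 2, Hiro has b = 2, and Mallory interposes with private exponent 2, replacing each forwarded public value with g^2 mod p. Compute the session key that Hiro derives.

4

Hiro receives Mallory's public value M = 6^2 mod 19 instead of the honest one.
6^1 ≡ 6 (mod 19)
6^2 = (6^1)^2 ≡ 6^2 = 36 ≡ 17 (mod 19)
So M = 17. Hiro computes K = M^2 mod 19.
17^1 ≡ 17 (mod 19)
17^2 = (17^1)^2 ≡ 17^2 = 289 ≡ 4 (mod 19)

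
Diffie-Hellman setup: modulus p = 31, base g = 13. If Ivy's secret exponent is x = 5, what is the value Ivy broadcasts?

Public value = 13^5 mod 31.
13^1 ≡ 13 (mod 31)
13^2 = (13^1)^2 ≡ 13^2 = 169 ≡ 14 (mod 31)
13^4 = (13^2)^2 ≡ 14^2 = 196 ≡ 10 (mod 31)
13^5 = 13^4 · 13^1 ≡ 10 · 13 ≡ 6 (mod 31).

6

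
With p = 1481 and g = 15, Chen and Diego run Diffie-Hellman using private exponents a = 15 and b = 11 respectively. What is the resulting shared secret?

439

Diego sends B = g^b mod p = 15^11 mod 1481.
15^1 ≡ 15 (mod 1481)
15^2 = (15^1)^2 ≡ 15^2 = 225 ≡ 225 (mod 1481)
15^4 = (15^2)^2 ≡ 225^2 = 50625 ≡ 271 (mod 1481)
15^8 = (15^4)^2 ≡ 271^2 = 73441 ≡ 872 (mod 1481)
15^11 = 15^8 · 15^2 · 15^1 ≡ 872 · 225 · 15 ≡ 253 (mod 1481).
So B = 253. Chen then computes K = B^a mod p = 253^15 mod 1481.
253^1 ≡ 253 (mod 1481)
253^2 = (253^1)^2 ≡ 253^2 = 64009 ≡ 326 (mod 1481)
253^4 = (253^2)^2 ≡ 326^2 = 106276 ≡ 1125 (mod 1481)
253^8 = (253^4)^2 ≡ 1125^2 = 1265625 ≡ 851 (mod 1481)
253^15 = 253^8 · 253^4 · 253^2 · 253^1 ≡ 851 · 1125 · 326 · 253 ≡ 439 (mod 1481).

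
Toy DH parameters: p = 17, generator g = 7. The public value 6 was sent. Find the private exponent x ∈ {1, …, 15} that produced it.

Try successive powers of 7 modulo 17:
7^1 ≡ 7
7^2 ≡ 15
7^3 ≡ 3
7^4 ≡ 4
7^5 ≡ 11
7^6 ≡ 9
7^7 ≡ 12
7^8 ≡ 16
7^9 ≡ 10
7^10 ≡ 2
7^11 ≡ 14
7^12 ≡ 13
7^13 ≡ 6
Found: x = 13.

13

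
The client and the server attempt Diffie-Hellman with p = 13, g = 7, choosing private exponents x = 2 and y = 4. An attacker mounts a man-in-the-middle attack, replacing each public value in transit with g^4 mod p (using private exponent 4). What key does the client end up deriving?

3

The client receives an attacker's public value M = 7^4 mod 13 instead of the honest one.
7^1 ≡ 7 (mod 13)
7^2 = (7^1)^2 ≡ 7^2 = 49 ≡ 10 (mod 13)
7^4 = (7^2)^2 ≡ 10^2 = 100 ≡ 9 (mod 13)
So M = 9. The client computes K = M^2 mod 13.
9^1 ≡ 9 (mod 13)
9^2 = (9^1)^2 ≡ 9^2 = 81 ≡ 3 (mod 13)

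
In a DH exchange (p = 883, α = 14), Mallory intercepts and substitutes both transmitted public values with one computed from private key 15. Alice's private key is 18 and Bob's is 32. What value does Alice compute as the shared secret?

Alice receives Mallory's public value M = 14^15 mod 883 instead of the honest one.
14^1 ≡ 14 (mod 883)
14^2 = (14^1)^2 ≡ 14^2 = 196 ≡ 196 (mod 883)
14^4 = (14^2)^2 ≡ 196^2 = 38416 ≡ 447 (mod 883)
14^8 = (14^4)^2 ≡ 447^2 = 199809 ≡ 251 (mod 883)
14^15 = 14^8 · 14^4 · 14^2 · 14^1 ≡ 251 · 447 · 196 · 14 ≡ 22 (mod 883).
So M = 22. Alice computes K = M^18 mod 883.
22^1 ≡ 22 (mod 883)
22^2 = (22^1)^2 ≡ 22^2 = 484 ≡ 484 (mod 883)
22^4 = (22^2)^2 ≡ 484^2 = 234256 ≡ 261 (mod 883)
22^8 = (22^4)^2 ≡ 261^2 = 68121 ≡ 130 (mod 883)
22^16 = (22^8)^2 ≡ 130^2 = 16900 ≡ 123 (mod 883)
22^18 = 22^16 · 22^2 ≡ 123 · 484 ≡ 371 (mod 883).

371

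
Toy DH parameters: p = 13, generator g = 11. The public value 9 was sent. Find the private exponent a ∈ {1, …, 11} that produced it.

Try successive powers of 11 modulo 13:
11^1 ≡ 11
11^2 ≡ 4
11^3 ≡ 5
11^4 ≡ 3
11^5 ≡ 7
11^6 ≡ 12
11^7 ≡ 2
11^8 ≡ 9
Found: a = 8.

8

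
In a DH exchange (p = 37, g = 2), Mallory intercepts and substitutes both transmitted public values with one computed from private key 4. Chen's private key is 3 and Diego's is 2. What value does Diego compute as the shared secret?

Diego receives Mallory's public value M = 2^4 mod 37 instead of the honest one.
2^1 ≡ 2 (mod 37)
2^2 = (2^1)^2 ≡ 2^2 = 4 ≡ 4 (mod 37)
2^4 = (2^2)^2 ≡ 4^2 = 16 ≡ 16 (mod 37)
So M = 16. Diego computes K = M^2 mod 37.
16^1 ≡ 16 (mod 37)
16^2 = (16^1)^2 ≡ 16^2 = 256 ≡ 34 (mod 37)

34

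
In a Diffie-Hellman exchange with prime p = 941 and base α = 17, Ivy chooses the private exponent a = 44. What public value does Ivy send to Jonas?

Public value = 17^44 (mod 941).
17^1 ≡ 17 (mod 941)
17^2 = (17^1)^2 ≡ 17^2 = 289 ≡ 289 (mod 941)
17^4 = (17^2)^2 ≡ 289^2 = 83521 ≡ 713 (mod 941)
17^8 = (17^4)^2 ≡ 713^2 = 508369 ≡ 229 (mod 941)
17^16 = (17^8)^2 ≡ 229^2 = 52441 ≡ 686 (mod 941)
17^32 = (17^16)^2 ≡ 686^2 = 470596 ≡ 96 (mod 941)
17^44 = 17^32 · 17^8 · 17^4 ≡ 96 · 229 · 713 ≡ 355 (mod 941).

355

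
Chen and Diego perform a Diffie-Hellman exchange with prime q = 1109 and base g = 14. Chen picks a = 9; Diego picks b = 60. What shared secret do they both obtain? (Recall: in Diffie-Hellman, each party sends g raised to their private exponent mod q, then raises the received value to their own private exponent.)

898

Diego sends B = g^b mod q = 14^60 mod 1109.
14^1 ≡ 14 (mod 1109)
14^2 = (14^1)^2 ≡ 14^2 = 196 ≡ 196 (mod 1109)
14^4 = (14^2)^2 ≡ 196^2 = 38416 ≡ 710 (mod 1109)
14^8 = (14^4)^2 ≡ 710^2 = 504100 ≡ 614 (mod 1109)
14^16 = (14^8)^2 ≡ 614^2 = 376996 ≡ 1045 (mod 1109)
14^32 = (14^16)^2 ≡ 1045^2 = 1092025 ≡ 769 (mod 1109)
14^60 = 14^32 · 14^16 · 14^8 · 14^4 ≡ 769 · 1045 · 614 · 710 ≡ 1100 (mod 1109).
So B = 1100. Chen then computes K = B^a mod q = 1100^9 mod 1109.
1100^1 ≡ 1100 (mod 1109)
1100^2 = (1100^1)^2 ≡ 1100^2 = 1210000 ≡ 81 (mod 1109)
1100^4 = (1100^2)^2 ≡ 81^2 = 6561 ≡ 1016 (mod 1109)
1100^8 = (1100^4)^2 ≡ 1016^2 = 1032256 ≡ 886 (mod 1109)
1100^9 = 1100^8 · 1100^1 ≡ 886 · 1100 ≡ 898 (mod 1109).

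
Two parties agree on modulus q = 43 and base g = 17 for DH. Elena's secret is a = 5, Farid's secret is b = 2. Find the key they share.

9

Elena sends A = g^a mod q = 17^5 mod 43.
17^1 ≡ 17 (mod 43)
17^2 = (17^1)^2 ≡ 17^2 = 289 ≡ 31 (mod 43)
17^4 = (17^2)^2 ≡ 31^2 = 961 ≡ 15 (mod 43)
17^5 = 17^4 · 17^1 ≡ 15 · 17 ≡ 40 (mod 43).
So A = 40. Farid then computes K = A^b mod q = 40^2 mod 43.
40^1 ≡ 40 (mod 43)
40^2 = (40^1)^2 ≡ 40^2 = 1600 ≡ 9 (mod 43)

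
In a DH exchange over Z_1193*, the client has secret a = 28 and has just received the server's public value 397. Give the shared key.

882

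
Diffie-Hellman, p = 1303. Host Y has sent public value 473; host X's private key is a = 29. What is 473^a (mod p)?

Shared key K = 473^29 mod 1303.
473^1 ≡ 473 (mod 1303)
473^2 = (473^1)^2 ≡ 473^2 = 223729 ≡ 916 (mod 1303)
473^4 = (473^2)^2 ≡ 916^2 = 839056 ≡ 1227 (mod 1303)
473^8 = (473^4)^2 ≡ 1227^2 = 1505529 ≡ 564 (mod 1303)
473^16 = (473^8)^2 ≡ 564^2 = 318096 ≡ 164 (mod 1303)
473^29 = 473^16 · 473^8 · 473^4 · 473^1 ≡ 164 · 564 · 1227 · 473 ≡ 9 (mod 1303).

9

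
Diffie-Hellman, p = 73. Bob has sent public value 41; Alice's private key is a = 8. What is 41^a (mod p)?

16

Shared key K = 41^8 mod 73.
41^1 ≡ 41 (mod 73)
41^2 = (41^1)^2 ≡ 41^2 = 1681 ≡ 2 (mod 73)
41^4 = (41^2)^2 ≡ 2^2 = 4 ≡ 4 (mod 73)
41^8 = (41^4)^2 ≡ 4^2 = 16 ≡ 16 (mod 73)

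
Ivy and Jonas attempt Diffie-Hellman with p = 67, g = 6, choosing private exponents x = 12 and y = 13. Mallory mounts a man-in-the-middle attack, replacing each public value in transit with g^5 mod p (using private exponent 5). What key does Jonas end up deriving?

Jonas receives Mallory's public value M = 6^5 mod 67 instead of the honest one.
6^1 ≡ 6 (mod 67)
6^2 = (6^1)^2 ≡ 6^2 = 36 ≡ 36 (mod 67)
6^4 = (6^2)^2 ≡ 36^2 = 1296 ≡ 23 (mod 67)
6^5 = 6^4 · 6^1 ≡ 23 · 6 ≡ 4 (mod 67).
So M = 4. Jonas computes K = M^13 mod 67.
4^1 ≡ 4 (mod 67)
4^2 = (4^1)^2 ≡ 4^2 = 16 ≡ 16 (mod 67)
4^4 = (4^2)^2 ≡ 16^2 = 256 ≡ 55 (mod 67)
4^8 = (4^4)^2 ≡ 55^2 = 3025 ≡ 10 (mod 67)
4^13 = 4^8 · 4^4 · 4^1 ≡ 10 · 55 · 4 ≡ 56 (mod 67).

56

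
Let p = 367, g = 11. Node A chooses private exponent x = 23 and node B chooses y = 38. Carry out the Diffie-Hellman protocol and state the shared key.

Node A sends A = g^x mod p = 11^23 mod 367.
11^1 ≡ 11 (mod 367)
11^2 = (11^1)^2 ≡ 11^2 = 121 ≡ 121 (mod 367)
11^4 = (11^2)^2 ≡ 121^2 = 14641 ≡ 328 (mod 367)
11^8 = (11^4)^2 ≡ 328^2 = 107584 ≡ 53 (mod 367)
11^16 = (11^8)^2 ≡ 53^2 = 2809 ≡ 240 (mod 367)
11^23 = 11^16 · 11^4 · 11^2 · 11^1 ≡ 240 · 328 · 121 · 11 ≡ 22 (mod 367).
So A = 22. Node B then computes K = A^y mod p = 22^38 mod 367.
22^1 ≡ 22 (mod 367)
22^2 = (22^1)^2 ≡ 22^2 = 484 ≡ 117 (mod 367)
22^4 = (22^2)^2 ≡ 117^2 = 13689 ≡ 110 (mod 367)
22^8 = (22^4)^2 ≡ 110^2 = 12100 ≡ 356 (mod 367)
22^16 = (22^8)^2 ≡ 356^2 = 126736 ≡ 121 (mod 367)
22^32 = (22^16)^2 ≡ 121^2 = 14641 ≡ 328 (mod 367)
22^38 = 22^32 · 22^4 · 22^2 ≡ 328 · 110 · 117 ≡ 126 (mod 367).

126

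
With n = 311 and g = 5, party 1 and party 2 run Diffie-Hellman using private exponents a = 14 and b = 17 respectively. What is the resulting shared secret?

200

Party 2 sends B = g^b mod n = 5^17 mod 311.
5^1 ≡ 5 (mod 311)
5^2 = (5^1)^2 ≡ 5^2 = 25 ≡ 25 (mod 311)
5^4 = (5^2)^2 ≡ 25^2 = 625 ≡ 3 (mod 311)
5^8 = (5^4)^2 ≡ 3^2 = 9 ≡ 9 (mod 311)
5^16 = (5^8)^2 ≡ 9^2 = 81 ≡ 81 (mod 311)
5^17 = 5^16 · 5^1 ≡ 81 · 5 ≡ 94 (mod 311).
So B = 94. Party 1 then computes K = B^a mod n = 94^14 mod 311.
94^1 ≡ 94 (mod 311)
94^2 = (94^1)^2 ≡ 94^2 = 8836 ≡ 128 (mod 311)
94^4 = (94^2)^2 ≡ 128^2 = 16384 ≡ 212 (mod 311)
94^8 = (94^4)^2 ≡ 212^2 = 44944 ≡ 160 (mod 311)
94^14 = 94^8 · 94^4 · 94^2 ≡ 160 · 212 · 128 ≡ 200 (mod 311).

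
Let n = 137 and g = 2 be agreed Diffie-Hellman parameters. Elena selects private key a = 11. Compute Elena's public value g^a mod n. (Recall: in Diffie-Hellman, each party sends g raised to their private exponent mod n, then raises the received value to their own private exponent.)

130

Public value = 2^11 mod 137.
2^1 ≡ 2 (mod 137)
2^2 = (2^1)^2 ≡ 2^2 = 4 ≡ 4 (mod 137)
2^4 = (2^2)^2 ≡ 4^2 = 16 ≡ 16 (mod 137)
2^8 = (2^4)^2 ≡ 16^2 = 256 ≡ 119 (mod 137)
2^11 = 2^8 · 2^2 · 2^1 ≡ 119 · 4 · 2 ≡ 130 (mod 137).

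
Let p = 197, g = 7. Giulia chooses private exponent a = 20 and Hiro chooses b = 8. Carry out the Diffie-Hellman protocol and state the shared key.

29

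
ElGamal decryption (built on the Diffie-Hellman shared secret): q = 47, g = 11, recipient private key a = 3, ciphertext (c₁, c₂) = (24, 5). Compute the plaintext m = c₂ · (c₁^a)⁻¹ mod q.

40

Shared mask s = c₁^a mod q = 24^3 mod 47.
24^1 ≡ 24 (mod 47)
24^2 = (24^1)^2 ≡ 24^2 = 576 ≡ 12 (mod 47)
24^3 = 24^2 · 24^1 ≡ 12 · 24 ≡ 6 (mod 47).
So s = 6; s⁻¹ ≡ 8 (mod 47).
m = c₂ · s⁻¹ mod 47 = 5 · 8 mod 47 = 40.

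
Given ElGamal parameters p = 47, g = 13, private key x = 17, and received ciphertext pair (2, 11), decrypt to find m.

Shared mask s = c₁^x mod p = 2^17 mod 47.
2^1 ≡ 2 (mod 47)
2^2 = (2^1)^2 ≡ 2^2 = 4 ≡ 4 (mod 47)
2^4 = (2^2)^2 ≡ 4^2 = 16 ≡ 16 (mod 47)
2^8 = (2^4)^2 ≡ 16^2 = 256 ≡ 21 (mod 47)
2^16 = (2^8)^2 ≡ 21^2 = 441 ≡ 18 (mod 47)
2^17 = 2^16 · 2^1 ≡ 18 · 2 ≡ 36 (mod 47).
So s = 36; s⁻¹ ≡ 17 (mod 47).
m = c₂ · s⁻¹ mod 47 = 11 · 17 mod 47 = 46.

46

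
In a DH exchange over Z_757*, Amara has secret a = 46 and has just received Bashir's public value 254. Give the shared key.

396

Shared key K = 254^46 mod 757.
254^1 ≡ 254 (mod 757)
254^2 = (254^1)^2 ≡ 254^2 = 64516 ≡ 171 (mod 757)
254^4 = (254^2)^2 ≡ 171^2 = 29241 ≡ 475 (mod 757)
254^8 = (254^4)^2 ≡ 475^2 = 225625 ≡ 39 (mod 757)
254^16 = (254^8)^2 ≡ 39^2 = 1521 ≡ 7 (mod 757)
254^32 = (254^16)^2 ≡ 7^2 = 49 ≡ 49 (mod 757)
254^46 = 254^32 · 254^8 · 254^4 · 254^2 ≡ 49 · 39 · 475 · 171 ≡ 396 (mod 757).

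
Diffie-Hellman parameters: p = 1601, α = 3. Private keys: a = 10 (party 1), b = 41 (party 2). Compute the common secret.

Party 2 sends B = α^b mod p = 3^41 mod 1601.
3^1 ≡ 3 (mod 1601)
3^2 = (3^1)^2 ≡ 3^2 = 9 ≡ 9 (mod 1601)
3^4 = (3^2)^2 ≡ 9^2 = 81 ≡ 81 (mod 1601)
3^8 = (3^4)^2 ≡ 81^2 = 6561 ≡ 157 (mod 1601)
3^16 = (3^8)^2 ≡ 157^2 = 24649 ≡ 634 (mod 1601)
3^32 = (3^16)^2 ≡ 634^2 = 401956 ≡ 105 (mod 1601)
3^41 = 3^32 · 3^8 · 3^1 ≡ 105 · 157 · 3 ≡ 1425 (mod 1601).
So B = 1425. Party 1 then computes K = B^a mod p = 1425^10 mod 1601.
1425^1 ≡ 1425 (mod 1601)
1425^2 = (1425^1)^2 ≡ 1425^2 = 2030625 ≡ 557 (mod 1601)
1425^4 = (1425^2)^2 ≡ 557^2 = 310249 ≡ 1256 (mod 1601)
1425^8 = (1425^4)^2 ≡ 1256^2 = 1577536 ≡ 551 (mod 1601)
1425^10 = 1425^8 · 1425^2 ≡ 551 · 557 ≡ 1116 (mod 1601).

1116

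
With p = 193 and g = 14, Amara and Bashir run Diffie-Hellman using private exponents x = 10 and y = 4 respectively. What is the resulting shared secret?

Amara sends A = g^x mod p = 14^10 mod 193.
14^1 ≡ 14 (mod 193)
14^2 = (14^1)^2 ≡ 14^2 = 196 ≡ 3 (mod 193)
14^4 = (14^2)^2 ≡ 3^2 = 9 ≡ 9 (mod 193)
14^8 = (14^4)^2 ≡ 9^2 = 81 ≡ 81 (mod 193)
14^10 = 14^8 · 14^2 ≡ 81 · 3 ≡ 50 (mod 193).
So A = 50. Bashir then computes K = A^y mod p = 50^4 mod 193.
50^1 ≡ 50 (mod 193)
50^2 = (50^1)^2 ≡ 50^2 = 2500 ≡ 184 (mod 193)
50^4 = (50^2)^2 ≡ 184^2 = 33856 ≡ 81 (mod 193)

81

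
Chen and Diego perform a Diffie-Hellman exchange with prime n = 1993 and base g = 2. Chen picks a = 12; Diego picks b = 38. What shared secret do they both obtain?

Diego sends B = g^b mod n = 2^38 mod 1993.
2^1 ≡ 2 (mod 1993)
2^2 = (2^1)^2 ≡ 2^2 = 4 ≡ 4 (mod 1993)
2^4 = (2^2)^2 ≡ 4^2 = 16 ≡ 16 (mod 1993)
2^8 = (2^4)^2 ≡ 16^2 = 256 ≡ 256 (mod 1993)
2^16 = (2^8)^2 ≡ 256^2 = 65536 ≡ 1760 (mod 1993)
2^32 = (2^16)^2 ≡ 1760^2 = 3097600 ≡ 478 (mod 1993)
2^38 = 2^32 · 2^4 · 2^2 ≡ 478 · 16 · 4 ≡ 697 (mod 1993).
So B = 697. Chen then computes K = B^a mod n = 697^12 mod 1993.
697^1 ≡ 697 (mod 1993)
697^2 = (697^1)^2 ≡ 697^2 = 485809 ≡ 1510 (mod 1993)
697^4 = (697^2)^2 ≡ 1510^2 = 2280100 ≡ 108 (mod 1993)
697^8 = (697^4)^2 ≡ 108^2 = 11664 ≡ 1699 (mod 1993)
697^12 = 697^8 · 697^4 ≡ 1699 · 108 ≡ 136 (mod 1993).

136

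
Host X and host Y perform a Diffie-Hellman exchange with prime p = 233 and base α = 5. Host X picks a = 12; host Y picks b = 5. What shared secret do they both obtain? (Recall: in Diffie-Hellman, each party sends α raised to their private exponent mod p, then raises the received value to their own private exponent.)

Host X sends A = α^a mod p = 5^12 mod 233.
5^1 ≡ 5 (mod 233)
5^2 = (5^1)^2 ≡ 5^2 = 25 ≡ 25 (mod 233)
5^4 = (5^2)^2 ≡ 25^2 = 625 ≡ 159 (mod 233)
5^8 = (5^4)^2 ≡ 159^2 = 25281 ≡ 117 (mod 233)
5^12 = 5^8 · 5^4 ≡ 117 · 159 ≡ 196 (mod 233).
So A = 196. Host Y then computes K = A^b mod p = 196^5 mod 233.
196^1 ≡ 196 (mod 233)
196^2 = (196^1)^2 ≡ 196^2 = 38416 ≡ 204 (mod 233)
196^4 = (196^2)^2 ≡ 204^2 = 41616 ≡ 142 (mod 233)
196^5 = 196^4 · 196^1 ≡ 142 · 196 ≡ 105 (mod 233).

105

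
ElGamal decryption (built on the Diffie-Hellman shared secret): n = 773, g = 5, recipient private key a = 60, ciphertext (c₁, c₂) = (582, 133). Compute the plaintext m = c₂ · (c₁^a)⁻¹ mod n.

412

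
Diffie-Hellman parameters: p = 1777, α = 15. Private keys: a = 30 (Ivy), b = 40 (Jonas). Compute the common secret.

542

Jonas sends B = α^b mod p = 15^40 mod 1777.
15^1 ≡ 15 (mod 1777)
15^2 = (15^1)^2 ≡ 15^2 = 225 ≡ 225 (mod 1777)
15^4 = (15^2)^2 ≡ 225^2 = 50625 ≡ 869 (mod 1777)
15^8 = (15^4)^2 ≡ 869^2 = 755161 ≡ 1713 (mod 1777)
15^16 = (15^8)^2 ≡ 1713^2 = 2934369 ≡ 542 (mod 1777)
15^32 = (15^16)^2 ≡ 542^2 = 293764 ≡ 559 (mod 1777)
15^40 = 15^32 · 15^8 ≡ 559 · 1713 ≡ 1541 (mod 1777).
So B = 1541. Ivy then computes K = B^a mod p = 1541^30 mod 1777.
1541^1 ≡ 1541 (mod 1777)
1541^2 = (1541^1)^2 ≡ 1541^2 = 2374681 ≡ 609 (mod 1777)
1541^4 = (1541^2)^2 ≡ 609^2 = 370881 ≡ 1265 (mod 1777)
1541^8 = (1541^4)^2 ≡ 1265^2 = 1600225 ≡ 925 (mod 1777)
1541^16 = (1541^8)^2 ≡ 925^2 = 855625 ≡ 888 (mod 1777)
1541^30 = 1541^16 · 1541^8 · 1541^4 · 1541^2 ≡ 888 · 925 · 1265 · 609 ≡ 542 (mod 1777).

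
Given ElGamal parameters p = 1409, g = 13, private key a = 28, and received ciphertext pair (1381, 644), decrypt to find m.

509

Shared mask s = c₁^a mod p = 1381^28 mod 1409.
1381^1 ≡ 1381 (mod 1409)
1381^2 = (1381^1)^2 ≡ 1381^2 = 1907161 ≡ 784 (mod 1409)
1381^4 = (1381^2)^2 ≡ 784^2 = 614656 ≡ 332 (mod 1409)
1381^8 = (1381^4)^2 ≡ 332^2 = 110224 ≡ 322 (mod 1409)
1381^16 = (1381^8)^2 ≡ 322^2 = 103684 ≡ 827 (mod 1409)
1381^28 = 1381^16 · 1381^8 · 1381^4 ≡ 827 · 322 · 332 ≡ 494 (mod 1409).
So s = 494; s⁻¹ ≡ 830 (mod 1409).
m = c₂ · s⁻¹ mod 1409 = 644 · 830 mod 1409 = 509.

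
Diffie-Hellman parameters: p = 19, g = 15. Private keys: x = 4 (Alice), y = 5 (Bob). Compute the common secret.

Alice sends A = g^x mod p = 15^4 mod 19.
15^1 ≡ 15 (mod 19)
15^2 = (15^1)^2 ≡ 15^2 = 225 ≡ 16 (mod 19)
15^4 = (15^2)^2 ≡ 16^2 = 256 ≡ 9 (mod 19)
So A = 9. Bob then computes K = A^y mod p = 9^5 mod 19.
9^1 ≡ 9 (mod 19)
9^2 = (9^1)^2 ≡ 9^2 = 81 ≡ 5 (mod 19)
9^4 = (9^2)^2 ≡ 5^2 = 25 ≡ 6 (mod 19)
9^5 = 9^4 · 9^1 ≡ 6 · 9 ≡ 16 (mod 19).

16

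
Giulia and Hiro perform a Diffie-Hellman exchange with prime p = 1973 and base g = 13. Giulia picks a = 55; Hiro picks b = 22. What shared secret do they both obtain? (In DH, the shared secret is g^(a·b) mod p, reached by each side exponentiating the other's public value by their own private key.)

1569

Hiro sends B = g^b mod p = 13^22 mod 1973.
13^1 ≡ 13 (mod 1973)
13^2 = (13^1)^2 ≡ 13^2 = 169 ≡ 169 (mod 1973)
13^4 = (13^2)^2 ≡ 169^2 = 28561 ≡ 939 (mod 1973)
13^8 = (13^4)^2 ≡ 939^2 = 881721 ≡ 1763 (mod 1973)
13^16 = (13^8)^2 ≡ 1763^2 = 3108169 ≡ 694 (mod 1973)
13^22 = 13^16 · 13^4 · 13^2 ≡ 694 · 939 · 169 ≡ 667 (mod 1973).
So B = 667. Giulia then computes K = B^a mod p = 667^55 mod 1973.
667^1 ≡ 667 (mod 1973)
667^2 = (667^1)^2 ≡ 667^2 = 444889 ≡ 964 (mod 1973)
667^4 = (667^2)^2 ≡ 964^2 = 929296 ≡ 13 (mod 1973)
667^8 = (667^4)^2 ≡ 13^2 = 169 ≡ 169 (mod 1973)
667^16 = (667^8)^2 ≡ 169^2 = 28561 ≡ 939 (mod 1973)
667^32 = (667^16)^2 ≡ 939^2 = 881721 ≡ 1763 (mod 1973)
667^55 = 667^32 · 667^16 · 667^4 · 667^2 · 667^1 ≡ 1763 · 939 · 13 · 964 · 667 ≡ 1569 (mod 1973).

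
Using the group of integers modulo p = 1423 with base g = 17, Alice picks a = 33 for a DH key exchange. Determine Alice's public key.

Public value = 17^33 mod 1423.
17^1 ≡ 17 (mod 1423)
17^2 = (17^1)^2 ≡ 17^2 = 289 ≡ 289 (mod 1423)
17^4 = (17^2)^2 ≡ 289^2 = 83521 ≡ 987 (mod 1423)
17^8 = (17^4)^2 ≡ 987^2 = 974169 ≡ 837 (mod 1423)
17^16 = (17^8)^2 ≡ 837^2 = 700569 ≡ 453 (mod 1423)
17^32 = (17^16)^2 ≡ 453^2 = 205209 ≡ 297 (mod 1423)
17^33 = 17^32 · 17^1 ≡ 297 · 17 ≡ 780 (mod 1423).

780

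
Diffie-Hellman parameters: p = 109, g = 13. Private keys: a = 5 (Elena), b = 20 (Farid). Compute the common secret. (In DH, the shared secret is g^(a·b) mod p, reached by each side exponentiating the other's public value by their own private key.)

Elena sends A = g^a mod p = 13^5 mod 109.
13^1 ≡ 13 (mod 109)
13^2 = (13^1)^2 ≡ 13^2 = 169 ≡ 60 (mod 109)
13^4 = (13^2)^2 ≡ 60^2 = 3600 ≡ 3 (mod 109)
13^5 = 13^4 · 13^1 ≡ 3 · 13 ≡ 39 (mod 109).
So A = 39. Farid then computes K = A^b mod p = 39^20 mod 109.
39^1 ≡ 39 (mod 109)
39^2 = (39^1)^2 ≡ 39^2 = 1521 ≡ 104 (mod 109)
39^4 = (39^2)^2 ≡ 104^2 = 10816 ≡ 25 (mod 109)
39^8 = (39^4)^2 ≡ 25^2 = 625 ≡ 80 (mod 109)
39^16 = (39^8)^2 ≡ 80^2 = 6400 ≡ 78 (mod 109)
39^20 = 39^16 · 39^4 ≡ 78 · 25 ≡ 97 (mod 109).

97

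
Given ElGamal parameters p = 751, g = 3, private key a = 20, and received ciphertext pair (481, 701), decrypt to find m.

506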